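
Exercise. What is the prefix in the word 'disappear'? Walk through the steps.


The word 'disappear' = 'dis' (prefix) + 'appear' (root). The prefix is 'dis'.

dis


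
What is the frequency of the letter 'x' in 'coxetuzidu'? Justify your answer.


Letter 'x' in 'coxetuzidu': found at position(s) 3 = 1 occurrence(s).

1


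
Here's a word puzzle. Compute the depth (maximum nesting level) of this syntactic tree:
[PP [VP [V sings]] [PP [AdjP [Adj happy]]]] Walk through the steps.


Count bracket nesting levels:
'[' at pos 0: depth = 1
'[' at pos 4: depth = 2
'[' at pos 8: depth = 3
'[' at pos 19: depth = 2
'[' at pos 23: depth = 3
'[' at pos 29: depth = 4
Maximum depth reached: 4

4


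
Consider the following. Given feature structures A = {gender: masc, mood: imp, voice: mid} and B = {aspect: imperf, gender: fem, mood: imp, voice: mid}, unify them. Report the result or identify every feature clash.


Compare features:
aspect: A=_ vs B=imperf -> unified: imperf
gender: A=masc vs B=fem -> CLASH
mood: A=imp vs B=imp -> unified: imp
voice: A=mid vs B=mid -> unified: mid
Clash detected on feature 'gender' (masc vs fem); unification fails.

CLASH on 'gender' (masc vs fem)


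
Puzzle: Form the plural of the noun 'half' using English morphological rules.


Apply rule: Change -f to -ves. 'half' becomes 'halves'.

halves


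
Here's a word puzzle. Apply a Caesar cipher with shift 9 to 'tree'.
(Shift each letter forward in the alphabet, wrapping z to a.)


Shift each letter by 9: t -> c, r -> a, e -> n, e -> n. Result: 'cann'.

cann


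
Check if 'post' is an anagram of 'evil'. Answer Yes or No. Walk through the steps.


Sorted letters of 'post': 'opst'
Sorted letters of 'evil': 'eilv'
They do not match.

No


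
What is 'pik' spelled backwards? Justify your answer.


Reverse 'pik' character by character: 'kip'.

kip


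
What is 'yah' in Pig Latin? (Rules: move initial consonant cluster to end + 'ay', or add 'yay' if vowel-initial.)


'yah': move consonant cluster 'y' to end and add 'ay': 'ahyay'.

ahyay


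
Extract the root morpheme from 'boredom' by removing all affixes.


Remove suffix '-dom' from 'boredom' to get root 'bore'.

bore


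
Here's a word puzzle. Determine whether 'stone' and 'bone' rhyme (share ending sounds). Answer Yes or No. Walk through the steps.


Rime (stressed vowel + following sounds) of 'stone': -one = /oʊn/
Rime of 'bone': -one = /oʊn/
/oʊn/ and /oʊn/ are the same ending sound, so the words rhyme.

Yes


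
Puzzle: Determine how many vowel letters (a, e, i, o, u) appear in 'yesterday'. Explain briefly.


Vowels in 'yesterday': e, e, a = 3 vowels.

3


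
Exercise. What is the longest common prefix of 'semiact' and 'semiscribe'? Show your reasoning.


Compare from the start: 4 characters match: 'semi'. Mismatch at position 5: 'a' vs 's'.

semi


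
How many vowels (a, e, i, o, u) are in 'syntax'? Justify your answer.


Vowels in 'syntax': a = 1 vowels.

1


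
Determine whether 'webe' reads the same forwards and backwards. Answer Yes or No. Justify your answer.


Forward: 'webe'
Reversed: 'ebew'
They differ.

No


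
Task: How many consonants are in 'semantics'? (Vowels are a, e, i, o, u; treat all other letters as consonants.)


Consonants in 'semantics': s, m, n, t, c, s = 6 consonants.

6


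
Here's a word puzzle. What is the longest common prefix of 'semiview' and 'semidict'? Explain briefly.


Compare from the start: 4 characters match: 'semi'. Mismatch at position 5: 'v' vs 'd'.

semi


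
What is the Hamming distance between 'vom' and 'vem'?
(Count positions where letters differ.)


Alignment:
Position 1: 'v' vs 'v' = match
Position 2: 'o' vs 'e' = DIFFER
Position 3: 'm' vs 'm' = match
Total differences: 1

1


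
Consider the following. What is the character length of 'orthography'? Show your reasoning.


Spell out 'orthography' and number each letter: o(1), r(2), t(3), h(4), o(5), g(6), r(7), a(8), p(9), h(10), y(11). Total: 11 letters.

11


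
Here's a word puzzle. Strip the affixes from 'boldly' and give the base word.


Remove suffix '-ly' from 'boldly' to get root 'bold'.

bold


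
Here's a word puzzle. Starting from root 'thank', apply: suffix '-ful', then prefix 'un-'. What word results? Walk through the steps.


Step 1: Add suffix '-ful' to 'thank' = 'thankful'
Step 2: Add prefix 'un-' to 'thankful' = 'unthankful'

unthankful


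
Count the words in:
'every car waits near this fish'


Split into words: every | car | waits | near | this | fish = 6 words.

6


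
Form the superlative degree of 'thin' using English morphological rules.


Apply superlative formation (double final consonant, add -est): 'thin' -> 'thinnest'.

thinnest


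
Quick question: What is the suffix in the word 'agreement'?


The word 'agreement' = 'agree' (root) + '-ment' (suffix). The suffix is '-ment'.

ment


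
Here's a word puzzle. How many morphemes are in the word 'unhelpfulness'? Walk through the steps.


Decomposition: un- (prefix) + help (root) + -ful (suffix) + -ness (suffix) = 4 morpheme(s)

4 morphemes


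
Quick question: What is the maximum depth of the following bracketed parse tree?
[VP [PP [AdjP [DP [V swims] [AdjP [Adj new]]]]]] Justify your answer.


Count bracket nesting levels:
'[' at pos 0: depth = 1
'[' at pos 4: depth = 2
'[' at pos 8: depth = 3
'[' at pos 14: depth = 4
'[' at pos 18: depth = 5
'[' at pos 28: depth = 5
'[' at pos 34: depth = 6
Maximum depth reached: 6

6


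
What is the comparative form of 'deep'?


Apply comparative formation (add -er): 'deep' -> 'deeper'.

deeper


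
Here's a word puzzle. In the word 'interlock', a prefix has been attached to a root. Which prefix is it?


The word 'interlock' = 'inter' (prefix) + 'lock' (root). The prefix is 'inter'.

inter


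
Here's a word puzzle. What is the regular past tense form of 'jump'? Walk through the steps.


Apply rule: Add -ed. 'jump' becomes 'jumped'.

jumped


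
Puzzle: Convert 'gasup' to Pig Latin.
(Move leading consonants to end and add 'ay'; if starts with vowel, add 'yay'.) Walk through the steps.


'gasup': move consonant cluster 'g' to end and add 'ay': 'asupgay'.

asupgay


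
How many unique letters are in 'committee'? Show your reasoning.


Unique letters in 'committee': {c, e, i, m, o, t} = 6 distinct letters.

6


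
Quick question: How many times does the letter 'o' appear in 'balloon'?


Letter 'o' in 'balloon': found at position(s) 5, 6 = 2 occurrence(s).

2


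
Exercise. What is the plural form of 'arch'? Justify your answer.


Apply rule: Add -es (sibilant/fricative ending). 'arch' becomes 'arches'.

arches


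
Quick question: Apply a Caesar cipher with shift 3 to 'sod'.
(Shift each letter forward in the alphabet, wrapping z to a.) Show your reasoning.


Shift each letter by 3: s -> v, o -> r, d -> g. Result: 'vrg'.

vrg


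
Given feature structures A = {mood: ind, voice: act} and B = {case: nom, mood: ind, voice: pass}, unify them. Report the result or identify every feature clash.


Compare features:
case: A=_ vs B=nom -> unified: nom
mood: A=ind vs B=ind -> unified: ind
voice: A=act vs B=pass -> CLASH
Clash detected on feature 'voice' (act vs pass); unification fails.

CLASH on 'voice' (act vs pass)


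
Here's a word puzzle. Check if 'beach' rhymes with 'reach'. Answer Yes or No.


Rime (stressed vowel + following sounds) of 'beach': -each = /iːtʃ/
Rime of 'reach': -each = /iːtʃ/
/iːtʃ/ and /iːtʃ/ are the same ending sound, so the words rhyme.

Yes


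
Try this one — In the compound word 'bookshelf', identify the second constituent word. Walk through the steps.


Split 'bookshelf' into 'book' + 'shelf'. The second part is 'shelf'.

shelf


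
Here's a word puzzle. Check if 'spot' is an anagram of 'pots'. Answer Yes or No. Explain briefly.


Sorted letters of 'spot': 'opst'
Sorted letters of 'pots': 'opst'
They match.

Yes


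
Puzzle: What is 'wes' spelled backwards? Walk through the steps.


Reverse 'wes' character by character: 'sew'.

sew


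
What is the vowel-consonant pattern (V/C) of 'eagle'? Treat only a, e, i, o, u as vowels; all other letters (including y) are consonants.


Letter mapping: e = V, a = V, g = C, l = C, e = V.

VVCCV


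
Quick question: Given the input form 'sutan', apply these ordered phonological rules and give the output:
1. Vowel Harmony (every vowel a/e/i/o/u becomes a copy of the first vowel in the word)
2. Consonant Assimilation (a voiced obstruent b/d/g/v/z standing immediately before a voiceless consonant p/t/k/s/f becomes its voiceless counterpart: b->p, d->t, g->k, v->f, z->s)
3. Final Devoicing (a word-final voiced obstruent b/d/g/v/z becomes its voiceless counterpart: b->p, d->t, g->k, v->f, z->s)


Starting form: 'sutan'
Rule 1: Vowel Harmony: all vowels become 'u' (matching first vowel). 'sutan' -> 'sutun'
Rule 2: Consonant Assimilation: no voiced obstruent (b/d/g/v/z) stands immediately before a voiceless consonant (p/t/k/s/f). No change.
Rule 3: Final Devoicing: final consonant 'n' is not one of the voiced obstruents b/d/g/v/z. No change.
Final form: 'sutun'

sutun


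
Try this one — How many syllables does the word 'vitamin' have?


Break 'vitamin' into syllables: vi-ta-min -> vi | ta | min = 3 syllables

3 syllables


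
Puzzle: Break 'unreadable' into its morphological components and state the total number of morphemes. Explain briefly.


Step 1: Identify prefix: 'un' (meaning: not/reverse)
Step 2: Identify root: 'read'
Step 3: Identify suffix(es): 'able'
Decomposition: un- (prefix: not/reverse) + read (root) + -able (suffix: capable of)
Total morphemes: 3

3 morphemes (un- (prefix: not/reverse) + read (root) + -able (suffix: capable of))


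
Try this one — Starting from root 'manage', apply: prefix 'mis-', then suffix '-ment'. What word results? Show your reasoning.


Step 1: Add prefix 'mis-' to 'manage' = 'mismanage'
Step 2: Add suffix '-ment' to 'mismanage' = 'mismanagement'

mismanagement


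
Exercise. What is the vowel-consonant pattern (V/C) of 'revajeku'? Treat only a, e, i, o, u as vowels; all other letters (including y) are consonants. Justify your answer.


Letter mapping: r = C, e = V, v = C, a = V, j = C, e = V, k = C, u = V.

CVCVCVCV


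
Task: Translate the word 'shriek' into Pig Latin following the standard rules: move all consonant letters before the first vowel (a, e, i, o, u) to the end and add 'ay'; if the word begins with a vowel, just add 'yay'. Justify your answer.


'shriek': move consonant cluster 'shr' to end and add 'ay': 'iekshray'.

iekshray


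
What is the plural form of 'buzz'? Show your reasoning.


Apply rule: Add -es (sibilant/fricative ending). 'buzz' becomes 'buzzes'.

buzzes


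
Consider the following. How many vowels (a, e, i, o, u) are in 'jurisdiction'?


Vowels in 'jurisdiction': u, i, i, i, o = 5 vowels.

5


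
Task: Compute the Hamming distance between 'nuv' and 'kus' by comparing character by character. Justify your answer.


Alignment:
Position 1: 'n' vs 'k' = DIFFER
Position 2: 'u' vs 'u' = match
Position 3: 'v' vs 's' = DIFFER
Total differences: 2

2


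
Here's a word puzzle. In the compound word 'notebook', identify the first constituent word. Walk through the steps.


Split 'notebook' into 'note' + 'book'. The first part is 'note'.

note


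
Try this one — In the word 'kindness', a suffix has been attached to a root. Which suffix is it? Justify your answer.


The word 'kindness' = 'kind' (root) + '-ness' (suffix). The suffix is '-ness'.

ness


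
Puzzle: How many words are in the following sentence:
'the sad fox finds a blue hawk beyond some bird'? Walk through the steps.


Split into words: the | sad | fox | finds | a | blue | hawk | beyond | some | bird = 10 words.

10


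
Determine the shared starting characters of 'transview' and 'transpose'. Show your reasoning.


Compare from the start: 5 characters match: 'trans'. Mismatch at position 6: 'v' vs 'p'.

trans


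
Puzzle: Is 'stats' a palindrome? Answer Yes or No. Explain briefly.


Forward: 'stats'
Reversed: 'stats'
They are identical.

Yes


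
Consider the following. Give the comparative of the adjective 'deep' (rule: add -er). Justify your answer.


Apply comparative formation (add -er): 'deep' -> 'deeper'.

deeper


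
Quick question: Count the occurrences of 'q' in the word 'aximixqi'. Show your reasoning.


Letter 'q' in 'aximixqi': found at position(s) 7 = 1 occurrence(s).

1


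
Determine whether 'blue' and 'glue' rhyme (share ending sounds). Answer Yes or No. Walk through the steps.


Rime (stressed vowel + following sounds) of 'blue': -ue = /uː/
Rime of 'glue': -ue = /uː/
/uː/ and /uː/ are the same ending sound, so the words rhyme.

Yes


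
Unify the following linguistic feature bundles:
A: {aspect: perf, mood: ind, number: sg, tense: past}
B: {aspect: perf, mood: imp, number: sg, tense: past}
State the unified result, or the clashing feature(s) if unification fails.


Compare features:
aspect: A=perf vs B=perf -> unified: perf
mood: A=ind vs B=imp -> CLASH
number: A=sg vs B=sg -> unified: sg
tense: A=past vs B=past -> unified: past
Clash detected on feature 'mood' (ind vs imp); unification fails.

CLASH on 'mood' (ind vs imp)


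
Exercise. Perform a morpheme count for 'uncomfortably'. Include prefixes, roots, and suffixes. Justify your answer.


Decomposition: un- (prefix) + comfort (root) + -able (suffix) + -ly (suffix) = 4 morpheme(s)

4 morphemes


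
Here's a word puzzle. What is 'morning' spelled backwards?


Reverse 'morning' character by character: 'gninrom'.

gninrom


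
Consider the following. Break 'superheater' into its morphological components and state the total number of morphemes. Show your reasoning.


Step 1: Identify prefix: 'super' (meaning: above)
Step 2: Identify root: 'heat'
Step 3: Identify suffix(es): 'er'
Decomposition: super- (prefix: above) + heat (root) + -er (suffix: one who)
Total morphemes: 3

3 morphemes (super- (prefix: above) + heat (root) + -er (suffix: one who))


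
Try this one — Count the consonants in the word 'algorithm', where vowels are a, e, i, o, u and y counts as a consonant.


Consonants in 'algorithm': l, g, r, t, h, m = 6 consonants.

6


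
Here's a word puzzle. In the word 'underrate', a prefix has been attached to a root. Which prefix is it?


The word 'underrate' = 'under' (prefix) + 'rate' (root). The prefix is 'under'.

under


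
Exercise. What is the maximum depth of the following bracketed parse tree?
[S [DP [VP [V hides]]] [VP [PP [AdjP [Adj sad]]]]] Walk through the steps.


Count bracket nesting levels:
'[' at pos 0: depth = 1
'[' at pos 3: depth = 2
'[' at pos 7: depth = 3
'[' at pos 11: depth = 4
'[' at pos 23: depth = 2
'[' at pos 27: depth = 3
'[' at pos 31: depth = 4
'[' at pos 37: depth = 5
Maximum depth reached: 5

5


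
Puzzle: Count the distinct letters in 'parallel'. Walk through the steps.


Unique letters in 'parallel': {a, e, l, p, r} = 5 distinct letters.

5


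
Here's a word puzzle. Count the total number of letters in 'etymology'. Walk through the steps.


Spell out 'etymology' and number each letter: e(1), t(2), y(3), m(4), o(5), l(6), o(7), g(8), y(9). Total: 9 letters.

9


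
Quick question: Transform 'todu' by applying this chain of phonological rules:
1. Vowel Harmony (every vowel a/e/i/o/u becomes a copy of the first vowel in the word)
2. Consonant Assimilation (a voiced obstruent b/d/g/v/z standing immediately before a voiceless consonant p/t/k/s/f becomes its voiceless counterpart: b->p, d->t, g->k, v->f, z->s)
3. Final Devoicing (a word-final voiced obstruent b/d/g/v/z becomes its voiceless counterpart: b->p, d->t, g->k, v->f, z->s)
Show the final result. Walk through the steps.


Starting form: 'todu'
Rule 1: Vowel Harmony: all vowels become 'o' (matching first vowel). 'todu' -> 'todo'
Rule 2: Consonant Assimilation: no voiced obstruent (b/d/g/v/z) stands immediately before a voiceless consonant (p/t/k/s/f). No change.
Rule 3: Final Devoicing: the word ends in the vowel 'o', not a consonant. No change.
Final form: 'todo'

todo


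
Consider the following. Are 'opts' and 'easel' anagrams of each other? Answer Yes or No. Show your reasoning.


Sorted letters of 'opts': 'opst'
Sorted letters of 'easel': 'aeels'
They do not match.

No


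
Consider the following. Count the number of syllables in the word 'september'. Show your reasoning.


Break 'september' into syllables: sep-tem-ber -> sep | tem | ber = 3 syllables

3 syllables


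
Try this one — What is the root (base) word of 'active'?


Remove suffix '-ive' from 'active' to get root 'act'.

act


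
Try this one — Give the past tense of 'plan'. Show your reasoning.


Apply rule: Double final consonant and add -ed. 'plan' becomes 'planned'.

planned


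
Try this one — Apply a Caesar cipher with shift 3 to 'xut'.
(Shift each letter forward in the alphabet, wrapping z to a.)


Shift each letter by 3: x -> a, u -> x, t -> w. Result: 'axw'.

axw


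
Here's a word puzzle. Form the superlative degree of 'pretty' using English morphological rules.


Apply superlative formation (consonant + y: change y to i, add -est): 'pretty' -> 'prettiest'.

prettiest


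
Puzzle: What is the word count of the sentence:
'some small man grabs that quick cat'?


Split into words: some | small | man | grabs | that | quick | cat = 7 words.

7


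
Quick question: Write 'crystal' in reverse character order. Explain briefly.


Reverse 'crystal' character by character: 'latsyrc'.

latsyrc


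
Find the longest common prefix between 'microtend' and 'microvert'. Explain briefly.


Compare from the start: 5 characters match: 'micro'. Mismatch at position 6: 't' vs 'v'.

micro


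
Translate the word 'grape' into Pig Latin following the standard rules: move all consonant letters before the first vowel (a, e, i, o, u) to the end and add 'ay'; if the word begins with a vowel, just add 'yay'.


'grape': move consonant cluster 'gr' to end and add 'ay': 'apegray'.

apegray


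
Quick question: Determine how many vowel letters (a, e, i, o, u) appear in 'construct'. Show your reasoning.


Vowels in 'construct': o, u = 2 vowels.

2


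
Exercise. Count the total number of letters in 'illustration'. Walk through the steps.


Spell out 'illustration' and number each letter: i(1), l(2), l(3), u(4), s(5), t(6), r(7), a(8), t(9), i(10), o(11), n(12). Total: 12 letters.

12


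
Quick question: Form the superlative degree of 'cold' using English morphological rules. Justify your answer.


Apply superlative formation (add -est): 'cold' -> 'coldest'.

coldest


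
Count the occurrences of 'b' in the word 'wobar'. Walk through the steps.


Letter 'b' in 'wobar': found at position(s) 3 = 1 occurrence(s).

1


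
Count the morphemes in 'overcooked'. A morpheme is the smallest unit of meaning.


Decomposition: over- (prefix) + cook (root) + -ed (suffix) = 3 morpheme(s)

3 morphemes


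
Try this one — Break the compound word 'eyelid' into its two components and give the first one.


Split 'eyelid' into 'eye' + 'lid'. The first part is 'eye'.

eye


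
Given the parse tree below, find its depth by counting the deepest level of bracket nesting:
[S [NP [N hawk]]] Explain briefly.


Count bracket nesting levels:
'[' at pos 0: depth = 1
'[' at pos 3: depth = 2
'[' at pos 7: depth = 3
Maximum depth reached: 3

3


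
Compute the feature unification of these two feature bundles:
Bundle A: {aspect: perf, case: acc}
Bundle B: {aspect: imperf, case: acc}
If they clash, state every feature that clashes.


Compare features:
aspect: A=perf vs B=imperf -> CLASH
case: A=acc vs B=acc -> unified: acc
Clash detected on feature 'aspect' (perf vs imperf); unification fails.

CLASH on 'aspect' (perf vs imperf)


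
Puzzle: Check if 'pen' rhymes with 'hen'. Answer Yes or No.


Rime (stressed vowel + following sounds) of 'pen': -en = /ɛn/
Rime of 'hen': -en = /ɛn/
/ɛn/ and /ɛn/ are the same ending sound, so the words rhyme.

Yes


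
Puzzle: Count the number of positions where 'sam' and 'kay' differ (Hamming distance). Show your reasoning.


Alignment:
Position 1: 's' vs 'k' = DIFFER
Position 2: 'a' vs 'a' = match
Position 3: 'm' vs 'y' = DIFFER
Total differences: 2

2


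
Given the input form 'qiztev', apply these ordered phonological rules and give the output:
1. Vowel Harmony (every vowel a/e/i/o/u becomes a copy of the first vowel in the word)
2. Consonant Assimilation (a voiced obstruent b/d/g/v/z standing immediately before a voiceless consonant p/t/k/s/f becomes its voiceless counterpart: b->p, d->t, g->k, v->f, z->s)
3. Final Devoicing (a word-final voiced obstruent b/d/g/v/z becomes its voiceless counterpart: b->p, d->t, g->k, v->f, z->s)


Starting form: 'qiztev'
Rule 1: Vowel Harmony: all vowels become 'i' (matching first vowel). 'qiztev' -> 'qiztiv'
Rule 2: Consonant Assimilation: voiced obstruent before voiceless consonant becomes voiceless ('zt' -> 'st'). 'qiztiv' -> 'qistiv'
Rule 3: Final Devoicing: word-final voiced obstruent 'v' becomes voiceless 'f'. 'qistiv' -> 'qistif'
Final form: 'qistif'

qistif


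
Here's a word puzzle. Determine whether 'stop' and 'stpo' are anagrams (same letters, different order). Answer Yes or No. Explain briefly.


Sorted letters of 'stop': 'opst'
Sorted letters of 'stpo': 'opst'
They match.

Yes


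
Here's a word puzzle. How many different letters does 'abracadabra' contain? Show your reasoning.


Unique letters in 'abracadabra': {a, b, c, d, r} = 5 distinct letters.

5


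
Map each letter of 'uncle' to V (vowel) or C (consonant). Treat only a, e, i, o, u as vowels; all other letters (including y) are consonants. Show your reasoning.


Letter mapping: u = V, n = C, c = C, l = C, e = V.

VCCCV


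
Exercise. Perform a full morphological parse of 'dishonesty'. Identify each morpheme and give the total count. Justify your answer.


Step 1: Identify prefix: 'dis' (meaning: not/apart)
Step 2: Identify root: 'honest'
Step 3: Identify suffix(es): 'y'
Decomposition: dis- (prefix: not/apart) + honest (root) + -y (suffix: quality)
Total morphemes: 3

3 morphemes (dis- (prefix: not/apart) + honest (root) + -y (suffix: quality))


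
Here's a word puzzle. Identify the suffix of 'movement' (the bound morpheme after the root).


The word 'movement' = 'move' (root) + '-ment' (suffix). The suffix is '-ment'.

ment


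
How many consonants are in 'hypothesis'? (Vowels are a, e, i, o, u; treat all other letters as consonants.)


Consonants in 'hypothesis': h, y, p, t, h, s, s = 7 consonants.

7


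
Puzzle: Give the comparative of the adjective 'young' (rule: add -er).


Apply comparative formation (add -er): 'young' -> 'younger'.

younger


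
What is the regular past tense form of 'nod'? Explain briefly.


Apply rule: Double final consonant and add -ed. 'nod' becomes 'nodded'.

nodded


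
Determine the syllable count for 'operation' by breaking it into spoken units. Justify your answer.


Break 'operation' into syllables: op-er-a-tion -> op | er | a | tion = 4 syllables

4 syllables


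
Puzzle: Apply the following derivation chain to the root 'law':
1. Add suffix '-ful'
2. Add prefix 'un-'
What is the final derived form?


Step 1: Add suffix '-ful' to 'law' = 'lawful'
Step 2: Add prefix 'un-' to 'lawful' = 'unlawful'

unlawful


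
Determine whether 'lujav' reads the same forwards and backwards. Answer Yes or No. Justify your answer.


Forward: 'lujav'
Reversed: 'vajul'
They differ.

No


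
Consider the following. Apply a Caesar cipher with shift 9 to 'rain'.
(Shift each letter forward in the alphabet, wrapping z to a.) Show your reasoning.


Shift each letter by 9: r -> a, a -> j, i -> r, n -> w. Result: 'ajrw'.

ajrw


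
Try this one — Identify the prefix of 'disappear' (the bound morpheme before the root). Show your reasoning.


The word 'disappear' = 'dis' (prefix) + 'appear' (root). The prefix is 'dis'.

dis


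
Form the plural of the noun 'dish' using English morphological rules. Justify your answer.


Apply rule: Add -es (sibilant/fricative ending). 'dish' becomes 'dishes'.

dishes


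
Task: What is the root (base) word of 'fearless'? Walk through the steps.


Remove suffix '-less' from 'fearless' to get root 'fear'.

fear


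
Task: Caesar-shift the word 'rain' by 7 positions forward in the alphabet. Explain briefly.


Shift each letter by 7: r -> y, a -> h, i -> p, n -> u. Result: 'yhpu'.

yhpu


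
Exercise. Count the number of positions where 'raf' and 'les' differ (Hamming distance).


Alignment:
Position 1: 'r' vs 'l' = DIFFER
Position 2: 'a' vs 'e' = DIFFER
Position 3: 'f' vs 's' = DIFFER
Total differences: 3

3


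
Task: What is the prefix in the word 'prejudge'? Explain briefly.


The word 'prejudge' = 'pre' (prefix) + 'judge' (root). The prefix is 'pre'.

pre


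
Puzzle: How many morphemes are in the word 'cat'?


Decomposition: cat (free morpheme) = 1 morpheme(s)

1 morphemes


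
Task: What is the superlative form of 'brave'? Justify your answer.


Apply superlative formation (ends in e: add -st): 'brave' -> 'bravest'.

bravest


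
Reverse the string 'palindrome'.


Reverse 'palindrome' character by character: 'emordnilap'.

emordnilap


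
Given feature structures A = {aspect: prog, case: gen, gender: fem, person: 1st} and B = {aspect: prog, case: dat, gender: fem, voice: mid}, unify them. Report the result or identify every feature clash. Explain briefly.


Compare features:
aspect: A=prog vs B=prog -> unified: prog
case: A=gen vs B=dat -> CLASH
gender: A=fem vs B=fem -> unified: fem
person: A=1st vs B=_ -> unified: 1st
voice: A=_ vs B=mid -> unified: mid
Clash detected on feature 'case' (gen vs dat); unification fails.

CLASH on 'case' (gen vs dat)


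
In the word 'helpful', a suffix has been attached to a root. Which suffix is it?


The word 'helpful' = 'help' (root) + '-ful' (suffix). The suffix is '-ful'.

ful


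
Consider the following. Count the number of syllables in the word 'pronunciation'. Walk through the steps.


Break 'pronunciation' into syllables: pro-nun-ci-a-tion -> pro | nun | ci | a | tion = 5 syllables

5 syllables


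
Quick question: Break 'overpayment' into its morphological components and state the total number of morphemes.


Step 1: Identify prefix: 'over' (meaning: excessively)
Step 2: Identify root: 'pay'
Step 3: Identify suffix(es): 'ment'
Decomposition: over- (prefix: excessively) + pay (root) + -ment (suffix: action/result)
Total morphemes: 3

3 morphemes (over- (prefix: excessively) + pay (root) + -ment (suffix: action/result))


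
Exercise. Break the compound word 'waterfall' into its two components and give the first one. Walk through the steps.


Split 'waterfall' into 'water' + 'fall'. The first part is 'water'.

water


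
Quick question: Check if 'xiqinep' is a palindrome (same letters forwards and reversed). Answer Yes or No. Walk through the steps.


Forward: 'xiqinep'
Reversed: 'peniqix'
They differ.

No


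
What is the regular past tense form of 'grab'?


Apply rule: Double final consonant and add -ed. 'grab' becomes 'grabbed'.

grabbed


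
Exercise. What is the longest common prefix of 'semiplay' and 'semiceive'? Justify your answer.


Compare from the start: 4 characters match: 'semi'. Mismatch at position 5: 'p' vs 'c'.

semi


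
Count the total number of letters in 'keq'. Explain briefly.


Spell out 'keq' and number each letter: k(1), e(2), q(3). Total: 3 letters.

3


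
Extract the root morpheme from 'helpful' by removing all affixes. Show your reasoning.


Remove suffix '-ful' from 'helpful' to get root 'help'.

help


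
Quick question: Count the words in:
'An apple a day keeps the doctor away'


Split into words: An | apple | a | day | keeps | the | doctor | away = 8 words.

8


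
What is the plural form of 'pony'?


Apply rule: Change -y to -ies (consonant + y). 'pony' becomes 'ponies'.

ponies


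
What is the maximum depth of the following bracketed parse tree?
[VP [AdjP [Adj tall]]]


Count bracket nesting levels:
'[' at pos 0: depth = 1
'[' at pos 4: depth = 2
'[' at pos 10: depth = 3
Maximum depth reached: 3

3


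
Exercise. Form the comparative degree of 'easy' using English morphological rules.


Apply comparative formation (consonant + y: change y to i, add -er): 'easy' -> 'easier'.

easier


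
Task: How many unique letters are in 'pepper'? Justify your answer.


Unique letters in 'pepper': {e, p, r} = 3 distinct letters.

3


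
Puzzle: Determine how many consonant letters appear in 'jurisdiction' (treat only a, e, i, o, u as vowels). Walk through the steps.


Consonants in 'jurisdiction': j, r, s, d, c, t, n = 7 consonants.

7


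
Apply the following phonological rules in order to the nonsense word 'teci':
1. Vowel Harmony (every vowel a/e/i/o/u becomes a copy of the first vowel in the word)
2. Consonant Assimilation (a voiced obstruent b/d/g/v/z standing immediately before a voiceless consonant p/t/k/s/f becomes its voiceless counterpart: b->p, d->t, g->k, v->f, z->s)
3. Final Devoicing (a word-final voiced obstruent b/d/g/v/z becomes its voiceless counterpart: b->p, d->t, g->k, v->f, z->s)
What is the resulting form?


Starting form: 'teci'
Rule 1: Vowel Harmony: all vowels become 'e' (matching first vowel). 'teci' -> 'tece'
Rule 2: Consonant Assimilation: no voiced obstruent (b/d/g/v/z) stands immediately before a voiceless consonant (p/t/k/s/f). No change.
Rule 3: Final Devoicing: the word ends in the vowel 'e', not a consonant. No change.
Final form: 'tece'

tece


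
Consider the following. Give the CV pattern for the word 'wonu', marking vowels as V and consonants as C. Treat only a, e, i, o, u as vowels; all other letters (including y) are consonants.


Letter mapping: w = C, o = V, n = C, u = V.

CVCV


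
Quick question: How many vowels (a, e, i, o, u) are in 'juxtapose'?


Vowels in 'juxtapose': u, a, o, e = 4 vowels.

4


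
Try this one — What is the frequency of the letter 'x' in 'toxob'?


Letter 'x' in 'toxob': found at position(s) 3 = 1 occurrence(s).

1


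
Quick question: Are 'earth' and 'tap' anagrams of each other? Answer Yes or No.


Sorted letters of 'earth': 'aehrt'
Sorted letters of 'tap': 'apt'
They do not match.

No


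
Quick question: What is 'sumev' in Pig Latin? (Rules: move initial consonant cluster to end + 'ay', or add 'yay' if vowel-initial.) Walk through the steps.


'sumev': move consonant cluster 's' to end and add 'ay': 'umevsay'.

umevsay


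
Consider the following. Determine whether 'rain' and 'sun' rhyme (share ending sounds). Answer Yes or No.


Rime (stressed vowel + following sounds) of 'rain': -ain = /eɪn/
Rime of 'sun': -un = /ʌn/
/eɪn/ and /ʌn/ are different ending sounds, so the words do not rhyme.

No


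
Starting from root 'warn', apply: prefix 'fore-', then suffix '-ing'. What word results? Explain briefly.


Step 1: Add prefix 'fore-' to 'warn' = 'forewarn'
Step 2: Add suffix '-ing' to 'forewarn' = 'forewarning'

forewarning


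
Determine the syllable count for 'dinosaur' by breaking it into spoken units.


Break 'dinosaur' into syllables: di-no-saur -> di | no | saur = 3 syllables

3 syllables


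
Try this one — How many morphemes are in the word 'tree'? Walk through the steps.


Decomposition: tree (free morpheme) = 1 morpheme(s)

1 morphemes


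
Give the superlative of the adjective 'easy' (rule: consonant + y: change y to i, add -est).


Apply superlative formation (consonant + y: change y to i, add -est): 'easy' -> 'easiest'.

easiest


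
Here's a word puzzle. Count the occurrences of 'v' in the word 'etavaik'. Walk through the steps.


Letter 'v' in 'etavaik': found at position(s) 4 = 1 occurrence(s).

1


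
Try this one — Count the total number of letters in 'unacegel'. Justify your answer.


Spell out 'unacegel' and number each letter: u(1), n(2), a(3), c(4), e(5), g(6), e(7), l(8). Total: 8 letters.

8


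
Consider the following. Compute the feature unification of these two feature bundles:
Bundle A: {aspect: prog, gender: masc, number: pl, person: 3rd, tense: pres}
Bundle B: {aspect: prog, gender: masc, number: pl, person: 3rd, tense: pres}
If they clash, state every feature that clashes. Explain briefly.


Compare features:
aspect: A=prog vs B=prog -> unified: prog
gender: A=masc vs B=masc -> unified: masc
number: A=pl vs B=pl -> unified: pl
person: A=3rd vs B=3rd -> unified: 3rd
tense: A=pres vs B=pres -> unified: pres
No clashes found.

Unified: {aspect: prog, gender: masc, number: pl, person: 3rd, tense: pres}


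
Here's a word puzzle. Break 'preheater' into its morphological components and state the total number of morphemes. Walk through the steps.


Step 1: Identify prefix: 'pre' (meaning: before)
Step 2: Identify root: 'heat'
Step 3: Identify suffix(es): 'er'
Decomposition: pre- (prefix: before) + heat (root) + -er (suffix: one who)
Total morphemes: 3

3 morphemes (pre- (prefix: before) + heat (root) + -er (suffix: one who))


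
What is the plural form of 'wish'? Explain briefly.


Apply rule: Add -es (sibilant/fricative ending). 'wish' becomes 'wishes'.

wishes


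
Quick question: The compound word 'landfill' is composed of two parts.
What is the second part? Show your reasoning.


Split 'landfill' into 'land' + 'fill'. The second part is 'fill'.

fill


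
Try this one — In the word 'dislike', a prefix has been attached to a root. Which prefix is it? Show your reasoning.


The word 'dislike' = 'dis' (prefix) + 'like' (root). The prefix is 'dis'.

dis


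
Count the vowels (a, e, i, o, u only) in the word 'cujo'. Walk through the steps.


Vowels in 'cujo': u, o = 2 vowels.

2


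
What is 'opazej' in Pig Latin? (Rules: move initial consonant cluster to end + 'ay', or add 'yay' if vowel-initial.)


'opazej' starts with a vowel, so add 'yay': 'opazejyay'.

opazejyay


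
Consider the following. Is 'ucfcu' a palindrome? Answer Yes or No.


Forward: 'ucfcu'
Reversed: 'ucfcu'
They are identical.

Yes


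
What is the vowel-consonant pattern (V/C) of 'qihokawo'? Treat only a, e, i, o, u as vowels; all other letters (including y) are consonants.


Letter mapping: q = C, i = V, h = C, o = V, k = C, a = V, w = C, o = V.

CVCVCVCV


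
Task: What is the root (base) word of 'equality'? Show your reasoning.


Remove suffix '-ity' from 'equality' to get root 'equal'.

equal


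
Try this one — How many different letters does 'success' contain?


Unique letters in 'success': {c, e, s, u} = 4 distinct letters.

4


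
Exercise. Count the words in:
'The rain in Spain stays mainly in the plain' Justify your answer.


Split into words: The | rain | in | Spain | stays | mainly | in | the | plain = 9 words.

9


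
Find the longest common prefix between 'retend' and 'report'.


Compare from the start: 2 characters match: 're'. Mismatch at position 3: 't' vs 'p'.

re


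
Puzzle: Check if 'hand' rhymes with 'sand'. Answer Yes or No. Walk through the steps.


Rime (stressed vowel + following sounds) of 'hand': -and = /ænd/
Rime of 'sand': -and = /ænd/
/ænd/ and /ænd/ are the same ending sound, so the words rhyme.

Yes


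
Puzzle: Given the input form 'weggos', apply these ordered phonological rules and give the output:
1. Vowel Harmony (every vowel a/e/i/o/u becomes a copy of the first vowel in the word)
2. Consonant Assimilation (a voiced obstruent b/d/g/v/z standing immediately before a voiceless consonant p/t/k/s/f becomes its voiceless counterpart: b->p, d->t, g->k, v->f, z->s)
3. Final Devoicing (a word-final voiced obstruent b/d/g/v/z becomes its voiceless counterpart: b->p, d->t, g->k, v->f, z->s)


Starting form: 'weggos'
Rule 1: Vowel Harmony: all vowels become 'e' (matching first vowel). 'weggos' -> 'wegges'
Rule 2: Consonant Assimilation: no voiced obstruent (b/d/g/v/z) stands immediately before a voiceless consonant (p/t/k/s/f). No change.
Rule 3: Final Devoicing: final consonant 's' is not one of the voiced obstruents b/d/g/v/z. No change.
Final form: 'wegges'

wegges


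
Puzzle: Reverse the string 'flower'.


Reverse 'flower' character by character: 'rewolf'.

rewolf


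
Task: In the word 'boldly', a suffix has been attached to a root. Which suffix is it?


The word 'boldly' = 'bold' (root) + '-ly' (suffix). The suffix is '-ly'.

ly


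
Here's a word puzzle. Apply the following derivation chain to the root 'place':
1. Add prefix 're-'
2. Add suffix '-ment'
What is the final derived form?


Step 1: Add prefix 're-' to 'place' = 'replace'
Step 2: Add suffix '-ment' to 'replace' = 'replacement'

replacement


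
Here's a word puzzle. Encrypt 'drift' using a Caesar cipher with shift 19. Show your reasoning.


Shift each letter by 19: d -> w, r -> k, i -> b, f -> y, t -> m. Result: 'wkbym'.

wkbym


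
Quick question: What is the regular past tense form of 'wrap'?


Apply rule: Double final consonant and add -ed. 'wrap' becomes 'wrapped'.

wrapped


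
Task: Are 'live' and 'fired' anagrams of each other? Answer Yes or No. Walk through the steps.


Sorted letters of 'live': 'eilv'
Sorted letters of 'fired': 'defir'
They do not match.

No


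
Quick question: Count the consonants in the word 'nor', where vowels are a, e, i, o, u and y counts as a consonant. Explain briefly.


Consonants in 'nor': n, r = 2 consonants.

2


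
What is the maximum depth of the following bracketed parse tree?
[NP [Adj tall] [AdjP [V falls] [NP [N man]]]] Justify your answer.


Count bracket nesting levels:
'[' at pos 0: depth = 1
'[' at pos 4: depth = 2
'[' at pos 15: depth = 2
'[' at pos 21: depth = 3
'[' at pos 31: depth = 3
'[' at pos 35: depth = 4
Maximum depth reached: 4

4


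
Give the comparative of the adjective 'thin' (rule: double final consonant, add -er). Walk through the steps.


Apply comparative formation (double final consonant, add -er): 'thin' -> 'thinner'.

thinner


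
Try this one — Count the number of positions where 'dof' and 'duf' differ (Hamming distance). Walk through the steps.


Alignment:
Position 1: 'd' vs 'd' = match
Position 2: 'o' vs 'u' = DIFFER
Position 3: 'f' vs 'f' = match
Total differences: 1

1


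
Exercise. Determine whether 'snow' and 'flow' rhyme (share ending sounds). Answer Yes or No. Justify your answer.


Rime (stressed vowel + following sounds) of 'snow': -ow = /oʊ/
Rime of 'flow': -ow = /oʊ/
/oʊ/ and /oʊ/ are the same ending sound, so the words rhyme.

Yes


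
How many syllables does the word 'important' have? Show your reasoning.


Break 'important' into syllables: im-por-tant -> im | por | tant = 3 syllables

3 syllables


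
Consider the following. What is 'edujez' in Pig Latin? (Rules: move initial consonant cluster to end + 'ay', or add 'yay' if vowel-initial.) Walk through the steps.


'edujez' starts with a vowel, so add 'yay': 'edujezyay'.

edujezyay


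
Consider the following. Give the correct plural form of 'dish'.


Apply rule: Add -es (sibilant/fricative ending). 'dish' becomes 'dishes'.

dishes


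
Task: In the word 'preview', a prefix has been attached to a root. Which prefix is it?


The word 'preview' = 'pre' (prefix) + 'view' (root). The prefix is 'pre'.

pre
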